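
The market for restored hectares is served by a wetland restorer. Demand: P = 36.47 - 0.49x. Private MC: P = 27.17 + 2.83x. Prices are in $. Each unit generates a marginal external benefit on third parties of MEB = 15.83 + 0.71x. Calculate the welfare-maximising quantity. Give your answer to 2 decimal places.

Social marginal cost = private MC − MEB = 11.34 + 2.12x.
Set SMC = demand: 11.34 + 2.12x = 36.47 - 0.49x → x* = 9.6284.

x* = 9.63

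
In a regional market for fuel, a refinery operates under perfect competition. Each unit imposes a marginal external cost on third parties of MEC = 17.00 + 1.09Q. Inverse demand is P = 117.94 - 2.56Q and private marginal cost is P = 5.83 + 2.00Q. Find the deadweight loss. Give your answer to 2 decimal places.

Market equilibrium (private): 5.83 + 2.00Q = 117.94 - 2.56Q → Q_m = 24.5855.
Social marginal cost = private MC + MEC = 22.83 + 3.09Q.
Set SMC = demand: 22.83 + 3.09Q = 117.94 - 2.56Q → Q* = 16.8336.
Height of the DWL triangle at Q_m is SMC(Q_m) − demand(Q_m) = MEC(Q_m) = 43.7982.
DWL = ½ × 7.7519 × 43.7982 = 169.7596.

DWL = 169.76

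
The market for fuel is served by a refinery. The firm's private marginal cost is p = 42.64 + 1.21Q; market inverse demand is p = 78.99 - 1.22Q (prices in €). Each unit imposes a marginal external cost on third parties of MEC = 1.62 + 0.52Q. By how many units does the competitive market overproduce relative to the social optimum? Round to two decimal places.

Market equilibrium (private): 42.64 + 1.21Q = 78.99 - 1.22Q → Q_m = 14.9588.
Social marginal cost = private MC + MEC = 44.26 + 1.73Q.
Set SMC = demand: 44.26 + 1.73Q = 78.99 - 1.22Q → Q* = 11.7729.
Gap = |14.9588 − 11.7729| = 3.1859.

3.19 units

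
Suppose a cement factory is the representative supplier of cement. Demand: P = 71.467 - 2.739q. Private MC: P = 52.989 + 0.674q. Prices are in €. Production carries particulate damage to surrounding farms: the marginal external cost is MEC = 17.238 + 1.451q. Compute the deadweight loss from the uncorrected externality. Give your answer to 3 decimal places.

DWL = €64.730

Market equilibrium (private): 52.989 + 0.674q = 71.467 - 2.739q → q_m = 5.4140.
Social marginal cost = private MC + MEC = 70.227 + 2.125q.
Set SMC = demand: 70.227 + 2.125q = 71.467 - 2.739q → q* = 0.2549.
Height of the DWL triangle at q_m is SMC(q_m) − demand(q_m) = MEC(q_m) = 25.0937.
DWL = ½ × 5.1591 × 25.0937 = 64.7305.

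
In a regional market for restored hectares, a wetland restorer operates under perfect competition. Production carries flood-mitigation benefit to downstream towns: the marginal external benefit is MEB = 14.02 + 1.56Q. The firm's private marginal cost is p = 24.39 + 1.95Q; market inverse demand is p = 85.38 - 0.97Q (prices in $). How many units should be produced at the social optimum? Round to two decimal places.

Q* = 55.15

Social marginal cost = private MC − MEB = 10.37 + 0.39Q.
Set SMC = demand: 10.37 + 0.39Q = 85.38 - 0.97Q → Q* = 55.1544.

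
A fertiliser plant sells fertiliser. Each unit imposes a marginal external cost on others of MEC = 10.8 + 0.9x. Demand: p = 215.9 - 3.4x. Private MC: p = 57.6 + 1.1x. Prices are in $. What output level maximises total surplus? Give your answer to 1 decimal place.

x* = 27.3

Social marginal cost = private MC + MEC = 68.4 + 2.0x.
Set SMC = demand: 68.4 + 2.0x = 215.9 - 3.4x → x* = 27.3148.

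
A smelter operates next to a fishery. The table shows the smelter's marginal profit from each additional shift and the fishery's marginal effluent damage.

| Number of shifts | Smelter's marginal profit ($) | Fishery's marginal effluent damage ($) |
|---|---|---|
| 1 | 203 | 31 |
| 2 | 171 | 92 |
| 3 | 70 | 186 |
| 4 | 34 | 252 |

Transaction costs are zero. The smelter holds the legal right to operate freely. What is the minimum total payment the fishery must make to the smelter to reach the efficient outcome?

$104

Left alone the smelter would choose level 4 (marginal profit stays positive).
Efficient level: k* = 2 (marginal profit ≥ marginal effluent damage through 2).
The fishery must at least cover the smelter's forgone profit from cutting 4→2: 70 + 34 = 104.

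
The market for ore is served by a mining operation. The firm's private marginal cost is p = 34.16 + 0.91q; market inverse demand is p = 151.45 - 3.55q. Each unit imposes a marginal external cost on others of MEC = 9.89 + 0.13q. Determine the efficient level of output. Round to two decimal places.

Social marginal cost = private MC + MEC = 44.05 + 1.04q.
Set SMC = demand: 44.05 + 1.04q = 151.45 - 3.55q → q* = 23.3987.

q* = 23.40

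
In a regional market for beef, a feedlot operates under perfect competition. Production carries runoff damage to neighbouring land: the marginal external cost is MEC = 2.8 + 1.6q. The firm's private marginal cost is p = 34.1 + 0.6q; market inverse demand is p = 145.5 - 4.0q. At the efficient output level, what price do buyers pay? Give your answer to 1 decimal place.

Social marginal cost = private MC + MEC = 36.9 + 2.2q.
Set SMC = demand: 36.9 + 2.2q = 145.5 - 4.0q → q* = 17.5161.
Consumer price on the demand curve at q*: 145.5 − 4.0×17.5161 = 75.4356.

P = 75.4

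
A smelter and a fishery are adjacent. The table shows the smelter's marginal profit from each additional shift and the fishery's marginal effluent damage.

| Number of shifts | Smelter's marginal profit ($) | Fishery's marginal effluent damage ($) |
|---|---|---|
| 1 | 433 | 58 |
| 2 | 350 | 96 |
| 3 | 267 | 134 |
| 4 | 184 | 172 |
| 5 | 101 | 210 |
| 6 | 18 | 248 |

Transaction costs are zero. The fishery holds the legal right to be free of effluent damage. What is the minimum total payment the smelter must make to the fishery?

Efficient level: marginal profit ≥ marginal effluent damage through level 4, so k* = 4.
With the fishery holding the right, the smelter must at least compensate total damage at k*: 58 + 96 + 134 + 172 = 460.

$460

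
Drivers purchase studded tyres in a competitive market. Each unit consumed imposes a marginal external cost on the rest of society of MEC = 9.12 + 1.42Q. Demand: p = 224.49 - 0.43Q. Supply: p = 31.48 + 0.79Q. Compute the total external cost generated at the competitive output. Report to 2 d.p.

19213.27

Market equilibrium (private): 31.48 + 0.79Q = 224.49 - 0.43Q → Q_m = 158.2049.
Total external cost = ∫₀^{Q_m} (9.12 + 1.42Q) dQ = 9.12×158.2049 + ½×1.42×158.2049² = 19213.2699.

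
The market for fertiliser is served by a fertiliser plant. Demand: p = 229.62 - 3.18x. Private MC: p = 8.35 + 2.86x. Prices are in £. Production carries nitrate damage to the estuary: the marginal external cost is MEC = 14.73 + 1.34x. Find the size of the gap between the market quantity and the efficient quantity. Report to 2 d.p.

Market equilibrium (private): 8.35 + 2.86x = 229.62 - 3.18x → x_m = 36.6341.
Social marginal cost = private MC + MEC = 23.08 + 4.20x.
Set SMC = demand: 23.08 + 4.20x = 229.62 - 3.18x → x* = 27.9864.
Gap = |36.6341 − 27.9864| = 8.6477.

8.65 units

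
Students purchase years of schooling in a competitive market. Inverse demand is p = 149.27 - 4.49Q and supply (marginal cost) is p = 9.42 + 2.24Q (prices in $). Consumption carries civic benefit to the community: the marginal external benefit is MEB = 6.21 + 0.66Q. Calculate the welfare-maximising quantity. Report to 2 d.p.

Social marginal benefit = demand + MEB = 155.48 - 3.83Q.
Set SMB = MC: 155.48 - 3.83Q = 9.42 + 2.24Q → Q* = 24.0626.

Q* = 24.06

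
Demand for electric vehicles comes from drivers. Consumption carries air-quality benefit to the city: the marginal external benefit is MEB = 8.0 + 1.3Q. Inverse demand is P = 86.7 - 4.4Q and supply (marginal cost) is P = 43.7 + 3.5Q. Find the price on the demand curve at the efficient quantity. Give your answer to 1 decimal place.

P = 52.7

Social marginal benefit = demand + MEB = 94.7 - 3.1Q.
Set SMB = MC: 94.7 - 3.1Q = 43.7 + 3.5Q → Q* = 7.7273.
Consumer price on the demand curve at Q*: 86.7 − 4.4×7.7273 = 52.6999.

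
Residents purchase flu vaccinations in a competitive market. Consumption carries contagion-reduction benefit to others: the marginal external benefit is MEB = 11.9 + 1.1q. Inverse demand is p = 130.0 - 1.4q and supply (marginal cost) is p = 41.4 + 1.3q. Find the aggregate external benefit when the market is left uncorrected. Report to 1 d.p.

Market equilibrium (private): 41.4 + 1.3q = 130.0 - 1.4q → q_m = 32.8148.
Total external benefit = ∫₀^{q_m} (11.9 + 1.1q) dq = 11.9×32.8148 + ½×1.1×32.8148² = 982.7422.

982.7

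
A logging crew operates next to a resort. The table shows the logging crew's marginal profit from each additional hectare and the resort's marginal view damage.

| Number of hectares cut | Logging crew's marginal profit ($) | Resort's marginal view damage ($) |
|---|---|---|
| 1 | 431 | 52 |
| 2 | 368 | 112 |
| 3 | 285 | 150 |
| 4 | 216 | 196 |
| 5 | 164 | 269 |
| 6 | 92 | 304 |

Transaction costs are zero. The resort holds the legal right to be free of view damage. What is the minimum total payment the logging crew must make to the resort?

$510

Efficient level: marginal profit ≥ marginal view damage through level 4, so k* = 4.
With the resort holding the right, the logging crew must at least compensate total damage at k*: 52 + 112 + 150 + 196 = 510.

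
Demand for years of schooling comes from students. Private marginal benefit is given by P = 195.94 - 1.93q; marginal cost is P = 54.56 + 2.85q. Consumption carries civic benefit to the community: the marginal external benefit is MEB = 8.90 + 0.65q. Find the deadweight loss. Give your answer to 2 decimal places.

Market equilibrium (private): 54.56 + 2.85q = 195.94 - 1.93q → q_m = 29.5774.
Social marginal benefit = demand + MEB = 204.84 - 1.28q.
Set SMB = MC: 204.84 - 1.28q = 54.56 + 2.85q → q* = 36.3874.
Height of the DWL triangle at q_m is SMB(q_m) − MC(q_m) = MEB(q_m) = 28.1253.
DWL = ½ × 6.8100 × 28.1253 = 95.7666.

DWL = 95.77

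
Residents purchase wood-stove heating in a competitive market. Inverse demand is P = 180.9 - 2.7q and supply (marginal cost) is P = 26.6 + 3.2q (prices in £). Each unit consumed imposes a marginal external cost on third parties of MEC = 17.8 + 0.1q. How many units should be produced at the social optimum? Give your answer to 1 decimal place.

q* = 22.8

Social marginal benefit = demand − MEC = 163.1 - 2.8q.
Set SMB = MC: 163.1 - 2.8q = 26.6 + 3.2q → q* = 22.7500.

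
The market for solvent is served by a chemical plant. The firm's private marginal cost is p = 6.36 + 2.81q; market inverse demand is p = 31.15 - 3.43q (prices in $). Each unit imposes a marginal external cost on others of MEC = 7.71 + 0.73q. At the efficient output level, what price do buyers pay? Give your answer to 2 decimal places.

P = $22.74

Social marginal cost = private MC + MEC = 14.07 + 3.54q.
Set SMC = demand: 14.07 + 3.54q = 31.15 - 3.43q → q* = 2.4505.
Consumer price on the demand curve at q*: 31.15 − 3.43×2.4505 = 22.7448.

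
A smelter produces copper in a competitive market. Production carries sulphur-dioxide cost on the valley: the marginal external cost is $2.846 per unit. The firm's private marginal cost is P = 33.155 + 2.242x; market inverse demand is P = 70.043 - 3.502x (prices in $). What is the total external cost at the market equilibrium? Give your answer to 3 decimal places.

Market equilibrium (private): 33.155 + 2.242x = 70.043 - 3.502x → x_m = 6.4220.
Total external cost = MEC × x_m = 2.846 × 6.4220 = 18.2770.

$18.277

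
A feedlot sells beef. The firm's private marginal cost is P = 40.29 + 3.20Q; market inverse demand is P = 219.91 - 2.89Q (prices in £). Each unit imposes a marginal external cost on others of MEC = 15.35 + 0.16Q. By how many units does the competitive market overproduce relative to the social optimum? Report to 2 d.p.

3.21 units

Market equilibrium (private): 40.29 + 3.20Q = 219.91 - 2.89Q → Q_m = 29.4943.
Social marginal cost = private MC + MEC = 55.64 + 3.36Q.
Set SMC = demand: 55.64 + 3.36Q = 219.91 - 2.89Q → Q* = 26.2832.
Gap = |29.4943 − 26.2832| = 3.2111.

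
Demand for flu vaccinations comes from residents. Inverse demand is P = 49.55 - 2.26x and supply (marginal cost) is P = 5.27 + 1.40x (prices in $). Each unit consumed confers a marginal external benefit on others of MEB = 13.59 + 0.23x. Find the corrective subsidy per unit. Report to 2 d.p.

Social marginal benefit = demand + MEB = 63.14 - 2.03x.
Set SMB = MC: 63.14 - 2.03x = 5.27 + 1.40x → x* = 16.8717.
The Pigouvian subsidy equals MEB at x*: 13.59 + 0.23×16.8717 = 17.4705.

subsidy = $17.47 per unit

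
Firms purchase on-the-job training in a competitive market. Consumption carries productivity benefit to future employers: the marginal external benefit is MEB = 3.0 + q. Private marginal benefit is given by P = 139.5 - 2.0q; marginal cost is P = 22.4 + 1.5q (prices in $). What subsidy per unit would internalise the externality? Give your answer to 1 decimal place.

Social marginal benefit = demand + MEB = 142.5 - q.
Set SMB = MC: 142.5 - q = 22.4 + 1.5q → q* = 48.0400.
The Pigouvian subsidy equals MEB at q*: 3.0 + 1.0×48.0400 = 51.0400.

subsidy = $51.0 per unit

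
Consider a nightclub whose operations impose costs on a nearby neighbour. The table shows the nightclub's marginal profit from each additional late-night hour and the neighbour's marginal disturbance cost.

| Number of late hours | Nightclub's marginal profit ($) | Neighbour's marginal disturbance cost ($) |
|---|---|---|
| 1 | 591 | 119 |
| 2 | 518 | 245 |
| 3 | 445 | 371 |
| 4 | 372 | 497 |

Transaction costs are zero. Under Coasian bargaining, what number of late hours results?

3

Bargaining reaches the level where marginal profit last exceeds marginal disturbance cost.
That holds through level 3 (445 ≥ 371) but not at 4 (372 < 497).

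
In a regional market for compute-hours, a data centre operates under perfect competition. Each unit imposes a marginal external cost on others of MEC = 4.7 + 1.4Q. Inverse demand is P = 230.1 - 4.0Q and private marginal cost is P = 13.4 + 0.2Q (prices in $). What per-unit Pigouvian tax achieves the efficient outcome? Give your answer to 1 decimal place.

tax = $57.7 per unit

Social marginal cost = private MC + MEC = 18.1 + 1.6Q.
Set SMC = demand: 18.1 + 1.6Q = 230.1 - 4.0Q → Q* = 37.8571.
The Pigouvian tax equals MEC at Q*: 4.7 + 1.4×37.8571 = 57.6999.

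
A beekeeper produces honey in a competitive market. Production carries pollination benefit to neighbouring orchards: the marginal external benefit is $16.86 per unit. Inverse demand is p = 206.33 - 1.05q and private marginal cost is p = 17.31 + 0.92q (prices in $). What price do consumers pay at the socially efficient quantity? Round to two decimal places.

Social marginal cost = private MC − MEB = 0.45 + 0.92q.
Set SMC = demand: 0.45 + 0.92q = 206.33 - 1.05q → q* = 104.5076.
Consumer price on the demand curve at q*: 206.33 − 1.05×104.5076 = 96.5970.

P = $96.60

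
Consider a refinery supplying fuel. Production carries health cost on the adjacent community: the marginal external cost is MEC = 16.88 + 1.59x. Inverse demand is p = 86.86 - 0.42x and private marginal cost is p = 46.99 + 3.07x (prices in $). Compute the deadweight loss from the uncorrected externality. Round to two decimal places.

Market equilibrium (private): 46.99 + 3.07x = 86.86 - 0.42x → x_m = 11.4241.
Social marginal cost = private MC + MEC = 63.87 + 4.66x.
Set SMC = demand: 63.87 + 4.66x = 86.86 - 0.42x → x* = 4.5256.
The loss is the area between SMC and demand from x* to x_m; with linear curves that's a triangle of height MEC(x_m).
DWL = ½ × 6.8985 × 35.0443 = 120.8766.

DWL = $120.88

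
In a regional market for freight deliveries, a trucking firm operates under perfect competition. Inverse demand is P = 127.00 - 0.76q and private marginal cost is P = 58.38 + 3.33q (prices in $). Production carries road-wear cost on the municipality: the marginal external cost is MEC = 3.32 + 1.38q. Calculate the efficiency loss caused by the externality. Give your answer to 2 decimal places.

Market equilibrium (private): 58.38 + 3.33q = 127.00 - 0.76q → q_m = 16.7775.
Social marginal cost = private MC + MEC = 61.70 + 4.71q.
Set SMC = demand: 61.70 + 4.71q = 127.00 - 0.76q → q* = 11.9378.
Between q* and q_m the wedge SMC − demand runs linearly from 0 to MEC(q_m), so the loss is a triangle.
DWL = ½ × 4.8397 × 26.4730 = 64.0607.

DWL = $64.06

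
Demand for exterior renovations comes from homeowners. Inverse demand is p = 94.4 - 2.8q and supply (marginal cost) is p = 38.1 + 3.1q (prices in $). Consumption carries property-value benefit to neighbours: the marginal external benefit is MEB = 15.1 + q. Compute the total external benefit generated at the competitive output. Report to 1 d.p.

Market equilibrium (private): 38.1 + 3.1q = 94.4 - 2.8q → q_m = 9.5424.
Total external benefit = ∫₀^{q_m} (15.1 + 1.0q) dq = 15.1×9.5424 + ½×1.0×9.5424² = 189.6189.

$189.6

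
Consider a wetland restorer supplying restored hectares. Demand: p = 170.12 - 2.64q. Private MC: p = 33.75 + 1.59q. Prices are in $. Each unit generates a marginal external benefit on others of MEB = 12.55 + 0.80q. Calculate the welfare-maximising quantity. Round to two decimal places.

Social marginal cost = private MC − MEB = 21.20 + 0.79q.
Set SMC = demand: 21.20 + 0.79q = 170.12 - 2.64q → q* = 43.4169.

q* = 43.42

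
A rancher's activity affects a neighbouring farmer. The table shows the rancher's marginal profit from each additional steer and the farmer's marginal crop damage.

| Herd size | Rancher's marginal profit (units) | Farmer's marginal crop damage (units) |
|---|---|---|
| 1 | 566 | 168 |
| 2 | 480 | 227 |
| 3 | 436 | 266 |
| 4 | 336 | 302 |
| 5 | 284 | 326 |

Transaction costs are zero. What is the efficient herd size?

Bargaining reaches the level where marginal profit last exceeds marginal crop damage.
That holds through level 4 (336 ≥ 302) but not at 5 (284 < 326).

4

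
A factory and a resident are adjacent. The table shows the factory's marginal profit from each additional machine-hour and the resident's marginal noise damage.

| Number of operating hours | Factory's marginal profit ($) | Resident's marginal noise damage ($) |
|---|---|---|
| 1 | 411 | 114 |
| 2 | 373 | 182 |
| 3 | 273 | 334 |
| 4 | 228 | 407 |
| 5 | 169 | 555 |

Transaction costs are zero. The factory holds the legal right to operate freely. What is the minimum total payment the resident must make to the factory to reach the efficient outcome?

Left alone the factory would choose level 5 (marginal profit stays positive).
Efficient level: k* = 2 (marginal profit ≥ marginal noise damage through 2).
The resident must at least cover the factory's forgone profit from cutting 5→2: 273 + 228 + 169 = 670.

$670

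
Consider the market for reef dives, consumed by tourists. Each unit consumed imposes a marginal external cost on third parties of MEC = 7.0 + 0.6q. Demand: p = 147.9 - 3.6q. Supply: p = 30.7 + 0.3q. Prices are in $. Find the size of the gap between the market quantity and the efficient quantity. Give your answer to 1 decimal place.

Market equilibrium (private): 30.7 + 0.3q = 147.9 - 3.6q → q_m = 30.0513.
Social marginal benefit = demand − MEC = 140.9 - 4.2q.
Set SMB = MC: 140.9 - 4.2q = 30.7 + 0.3q → q* = 24.4889.
Gap = |30.0513 − 24.4889| = 5.5624.

5.6 units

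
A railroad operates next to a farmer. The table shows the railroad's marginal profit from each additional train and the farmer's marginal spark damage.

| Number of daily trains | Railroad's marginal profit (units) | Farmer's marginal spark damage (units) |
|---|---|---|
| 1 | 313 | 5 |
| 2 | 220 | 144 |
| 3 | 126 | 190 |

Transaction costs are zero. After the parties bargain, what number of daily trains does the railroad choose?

Bargaining reaches the level where marginal profit last exceeds marginal spark damage.
That holds through level 2 (220 ≥ 144) but not at 3 (126 < 190).

2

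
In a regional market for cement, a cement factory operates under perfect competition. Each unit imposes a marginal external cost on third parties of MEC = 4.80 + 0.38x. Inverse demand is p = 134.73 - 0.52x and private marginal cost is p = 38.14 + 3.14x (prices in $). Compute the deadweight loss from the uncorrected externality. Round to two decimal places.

Market equilibrium (private): 38.14 + 3.14x = 134.73 - 0.52x → x_m = 26.3907.
Social marginal cost = private MC + MEC = 42.94 + 3.52x.
Set SMC = demand: 42.94 + 3.52x = 134.73 - 0.52x → x* = 22.7203.
Between x* and x_m the wedge SMC − demand runs linearly from 0 to MEC(x_m), so the loss is a triangle.
DWL = ½ × 3.6704 × 14.8285 = 27.2133.

DWL = $27.21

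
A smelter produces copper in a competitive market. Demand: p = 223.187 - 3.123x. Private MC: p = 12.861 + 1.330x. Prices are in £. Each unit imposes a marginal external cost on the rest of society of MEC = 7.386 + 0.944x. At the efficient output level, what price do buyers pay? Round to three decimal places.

Social marginal cost = private MC + MEC = 20.247 + 2.274x.
Set SMC = demand: 20.247 + 2.274x = 223.187 - 3.123x → x* = 37.6024.
Consumer price on the demand curve at x*: 223.187 − 3.123×37.6024 = 105.7547.

P = £105.755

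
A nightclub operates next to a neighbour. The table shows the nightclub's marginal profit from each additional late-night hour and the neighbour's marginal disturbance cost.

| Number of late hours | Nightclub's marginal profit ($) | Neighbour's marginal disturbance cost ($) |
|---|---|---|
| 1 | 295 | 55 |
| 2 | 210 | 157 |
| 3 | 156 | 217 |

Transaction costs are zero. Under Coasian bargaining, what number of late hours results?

Bargaining reaches the level where marginal profit last exceeds marginal disturbance cost.
That holds through level 2 (210 ≥ 157) but not at 3 (156 < 217).

2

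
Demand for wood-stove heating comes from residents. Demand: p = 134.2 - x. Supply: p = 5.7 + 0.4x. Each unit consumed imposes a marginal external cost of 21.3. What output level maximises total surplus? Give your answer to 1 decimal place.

Social marginal benefit = demand − MEC = 112.9 - x.
Set SMB = MC: 112.9 - x = 5.7 + 0.4x → x* = 76.5714.

x* = 76.6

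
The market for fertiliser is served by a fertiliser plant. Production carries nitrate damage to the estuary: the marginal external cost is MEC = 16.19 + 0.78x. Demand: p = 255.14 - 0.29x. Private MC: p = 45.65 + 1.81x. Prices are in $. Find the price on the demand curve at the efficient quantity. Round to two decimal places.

Social marginal cost = private MC + MEC = 61.84 + 2.59x.
Set SMC = demand: 61.84 + 2.59x = 255.14 - 0.29x → x* = 67.1181.
Consumer price on the demand curve at x*: 255.14 − 0.29×67.1181 = 235.6758.

P = $235.68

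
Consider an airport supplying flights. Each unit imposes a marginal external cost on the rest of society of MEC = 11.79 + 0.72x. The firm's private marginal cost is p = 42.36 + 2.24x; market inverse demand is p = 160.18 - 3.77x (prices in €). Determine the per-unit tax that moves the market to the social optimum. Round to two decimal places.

tax = €23.13 per unit

Social marginal cost = private MC + MEC = 54.15 + 2.96x.
Set SMC = demand: 54.15 + 2.96x = 160.18 - 3.77x → x* = 15.7548.
The Pigouvian tax equals MEC at x*: 11.79 + 0.72×15.7548 = 23.1335.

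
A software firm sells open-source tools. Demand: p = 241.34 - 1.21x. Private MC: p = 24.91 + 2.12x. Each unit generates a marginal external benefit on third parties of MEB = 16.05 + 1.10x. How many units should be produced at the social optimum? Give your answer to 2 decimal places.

x* = 104.25

Social marginal cost = private MC − MEB = 8.86 + 1.02x.
Set SMC = demand: 8.86 + 1.02x = 241.34 - 1.21x → x* = 104.2511.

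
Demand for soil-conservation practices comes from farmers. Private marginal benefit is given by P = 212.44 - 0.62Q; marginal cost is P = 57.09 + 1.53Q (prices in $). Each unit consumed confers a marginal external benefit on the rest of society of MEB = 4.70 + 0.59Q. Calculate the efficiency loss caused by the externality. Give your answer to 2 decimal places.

DWL = $718.02

Market equilibrium (private): 57.09 + 1.53Q = 212.44 - 0.62Q → Q_m = 72.2558.
Social marginal benefit = demand + MEB = 217.14 - 0.03Q.
Set SMB = MC: 217.14 - 0.03Q = 57.09 + 1.53Q → Q* = 102.5962.
Between Q* and Q_m the wedge SMB − MC runs linearly from 0 to MEB(Q_m), so the loss is a triangle.
DWL = ½ × 30.3404 × 47.3309 = 718.0192.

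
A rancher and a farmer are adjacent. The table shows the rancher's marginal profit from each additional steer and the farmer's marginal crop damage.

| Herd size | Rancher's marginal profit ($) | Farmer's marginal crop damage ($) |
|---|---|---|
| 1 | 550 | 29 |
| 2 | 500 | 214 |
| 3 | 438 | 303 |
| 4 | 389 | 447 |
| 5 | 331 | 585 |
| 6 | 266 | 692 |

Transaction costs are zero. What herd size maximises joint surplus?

3

Bargaining reaches the level where marginal profit last exceeds marginal crop damage.
That holds through level 3 (438 ≥ 303) but not at 4 (389 < 447).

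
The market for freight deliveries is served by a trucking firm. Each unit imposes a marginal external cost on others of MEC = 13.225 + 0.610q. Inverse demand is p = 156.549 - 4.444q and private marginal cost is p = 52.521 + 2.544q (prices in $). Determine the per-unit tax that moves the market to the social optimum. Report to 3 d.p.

Social marginal cost = private MC + MEC = 65.746 + 3.154q.
Set SMC = demand: 65.746 + 3.154q = 156.549 - 4.444q → q* = 11.9509.
The Pigouvian tax equals MEC at q*: 13.225 + 0.610×11.9509 = 20.5150.

tax = $20.515 per unit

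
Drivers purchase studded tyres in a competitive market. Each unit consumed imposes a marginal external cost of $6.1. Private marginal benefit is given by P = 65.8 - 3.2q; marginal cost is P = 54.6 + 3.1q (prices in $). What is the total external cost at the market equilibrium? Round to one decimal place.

$10.8

Market equilibrium (private): 54.6 + 3.1q = 65.8 - 3.2q → q_m = 1.7778.
Total external cost = MEC × q_m = 6.1 × 1.7778 = 10.8446.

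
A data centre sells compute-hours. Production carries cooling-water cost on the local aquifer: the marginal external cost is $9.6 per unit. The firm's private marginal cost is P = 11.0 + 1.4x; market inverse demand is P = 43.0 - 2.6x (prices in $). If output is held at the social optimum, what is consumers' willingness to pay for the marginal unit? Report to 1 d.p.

P = $28.4

Social marginal cost = private MC + MEC = 20.6 + 1.4x.
Set SMC = demand: 20.6 + 1.4x = 43.0 - 2.6x → x* = 5.6000.
Consumer price on the demand curve at x*: 43.0 − 2.6×5.6000 = 28.4400.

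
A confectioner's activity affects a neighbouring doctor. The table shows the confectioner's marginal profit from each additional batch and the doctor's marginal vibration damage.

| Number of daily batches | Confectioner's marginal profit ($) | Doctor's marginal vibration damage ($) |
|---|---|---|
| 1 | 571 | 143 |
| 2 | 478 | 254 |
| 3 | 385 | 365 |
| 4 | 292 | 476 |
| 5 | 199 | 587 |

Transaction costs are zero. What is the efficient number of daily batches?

Bargaining reaches the level where marginal profit last exceeds marginal vibration damage.
That holds through level 3 (385 ≥ 365) but not at 4 (292 < 476).

3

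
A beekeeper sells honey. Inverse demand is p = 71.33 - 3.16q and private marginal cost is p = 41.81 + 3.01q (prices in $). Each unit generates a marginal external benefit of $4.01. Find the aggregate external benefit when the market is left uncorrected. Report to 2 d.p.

Market equilibrium (private): 41.81 + 3.01q = 71.33 - 3.16q → q_m = 4.7844.
Total external benefit = MEB × q_m = 4.01 × 4.7844 = 19.1854.

$19.19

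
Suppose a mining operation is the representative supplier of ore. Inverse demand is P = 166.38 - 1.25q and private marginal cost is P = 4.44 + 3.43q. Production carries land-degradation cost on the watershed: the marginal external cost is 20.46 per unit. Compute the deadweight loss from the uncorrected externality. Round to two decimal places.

DWL = 44.72

Market equilibrium (private): 4.44 + 3.43q = 166.38 - 1.25q → q_m = 34.6026.
Social marginal cost = private MC + MEC = 24.90 + 3.43q.
Set SMC = demand: 24.90 + 3.43q = 166.38 - 1.25q → q* = 30.2308.
The loss is the area between SMC and demand from q* to q_m; with linear curves that's a triangle of height MEC(q_m).
DWL = ½ × 4.3718 × 20.4600 = 44.7235.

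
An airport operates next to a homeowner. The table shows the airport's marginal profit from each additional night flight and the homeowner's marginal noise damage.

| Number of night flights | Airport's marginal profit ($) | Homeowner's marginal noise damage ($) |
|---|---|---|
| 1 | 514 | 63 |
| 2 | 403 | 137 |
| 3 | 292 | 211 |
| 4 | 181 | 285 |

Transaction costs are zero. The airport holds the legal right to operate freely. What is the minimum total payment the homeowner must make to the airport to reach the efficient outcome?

$181

Left alone the airport would choose level 4 (marginal profit stays positive).
Efficient level: k* = 3 (marginal profit ≥ marginal noise damage through 3).
The homeowner must at least cover the airport's forgone profit from cutting 4→3: 181 = 181.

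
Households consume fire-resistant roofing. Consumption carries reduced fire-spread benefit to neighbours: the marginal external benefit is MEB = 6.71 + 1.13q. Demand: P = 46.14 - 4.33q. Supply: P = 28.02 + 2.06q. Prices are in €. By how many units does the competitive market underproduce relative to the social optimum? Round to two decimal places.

1.88 units

Market equilibrium (private): 28.02 + 2.06q = 46.14 - 4.33q → q_m = 2.8357.
Social marginal benefit = demand + MEB = 52.85 - 3.20q.
Set SMB = MC: 52.85 - 3.20q = 28.02 + 2.06q → q* = 4.7205.
Gap = |2.8357 − 4.7205| = 1.8848.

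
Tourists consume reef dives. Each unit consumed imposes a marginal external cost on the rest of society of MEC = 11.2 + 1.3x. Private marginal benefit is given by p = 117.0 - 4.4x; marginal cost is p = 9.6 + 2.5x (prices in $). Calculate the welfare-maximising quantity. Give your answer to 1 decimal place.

x* = 11.7

Social marginal benefit = demand − MEC = 105.8 - 5.7x.
Set SMB = MC: 105.8 - 5.7x = 9.6 + 2.5x → x* = 11.7317.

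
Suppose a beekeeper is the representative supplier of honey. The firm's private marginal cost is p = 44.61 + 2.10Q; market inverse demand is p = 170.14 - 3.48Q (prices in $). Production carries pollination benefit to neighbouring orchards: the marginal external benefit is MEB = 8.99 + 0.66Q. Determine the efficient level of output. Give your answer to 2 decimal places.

Social marginal cost = private MC − MEB = 35.62 + 1.44Q.
Set SMC = demand: 35.62 + 1.44Q = 170.14 - 3.48Q → Q* = 27.3415.

Q* = 27.34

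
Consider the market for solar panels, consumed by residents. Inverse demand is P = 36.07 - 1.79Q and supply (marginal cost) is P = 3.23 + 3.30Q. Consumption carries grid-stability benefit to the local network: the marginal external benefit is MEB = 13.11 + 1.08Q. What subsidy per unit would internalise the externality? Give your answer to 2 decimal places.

Social marginal benefit = demand + MEB = 49.18 - 0.71Q.
Set SMB = MC: 49.18 - 0.71Q = 3.23 + 3.30Q → Q* = 11.4589.
The Pigouvian subsidy equals MEB at Q*: 13.11 + 1.08×11.4589 = 25.4856.

subsidy = 25.49 per unit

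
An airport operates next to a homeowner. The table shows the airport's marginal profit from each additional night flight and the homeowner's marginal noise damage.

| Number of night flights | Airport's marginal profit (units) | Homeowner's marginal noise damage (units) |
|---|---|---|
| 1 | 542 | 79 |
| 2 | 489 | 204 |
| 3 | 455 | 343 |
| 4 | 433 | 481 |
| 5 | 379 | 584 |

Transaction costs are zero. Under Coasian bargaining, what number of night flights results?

3

Bargaining reaches the level where marginal profit last exceeds marginal noise damage.
That holds through level 3 (455 ≥ 343) but not at 4 (433 < 481).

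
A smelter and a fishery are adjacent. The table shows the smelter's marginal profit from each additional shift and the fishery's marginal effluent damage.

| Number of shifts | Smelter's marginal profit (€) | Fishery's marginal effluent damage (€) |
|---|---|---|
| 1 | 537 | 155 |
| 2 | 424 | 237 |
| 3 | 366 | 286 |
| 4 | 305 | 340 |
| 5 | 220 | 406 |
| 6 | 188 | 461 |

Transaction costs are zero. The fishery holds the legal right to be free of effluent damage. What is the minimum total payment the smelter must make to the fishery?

€678

Efficient level: marginal profit ≥ marginal effluent damage through level 3, so k* = 3.
With the fishery holding the right, the smelter must at least compensate total damage at k*: 155 + 237 + 286 = 678.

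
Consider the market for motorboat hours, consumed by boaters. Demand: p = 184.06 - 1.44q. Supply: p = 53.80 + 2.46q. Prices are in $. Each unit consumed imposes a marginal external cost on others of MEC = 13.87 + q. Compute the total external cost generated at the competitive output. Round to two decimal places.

$1021.04

Market equilibrium (private): 53.80 + 2.46q = 184.06 - 1.44q → q_m = 33.4000.
Total external cost = ∫₀^{q_m} (13.87 + 1.00q) dq = 13.87×33.4000 + ½×1.00×33.4000² = 1021.0380.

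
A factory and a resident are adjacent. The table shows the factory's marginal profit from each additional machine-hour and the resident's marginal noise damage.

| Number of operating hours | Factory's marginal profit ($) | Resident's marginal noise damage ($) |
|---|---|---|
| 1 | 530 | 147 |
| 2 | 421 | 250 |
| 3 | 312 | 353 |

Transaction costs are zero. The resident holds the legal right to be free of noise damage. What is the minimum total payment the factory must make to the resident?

Efficient level: marginal profit ≥ marginal noise damage through level 2, so k* = 2.
With the resident holding the right, the factory must at least compensate total damage at k*: 147 + 250 = 397.

$397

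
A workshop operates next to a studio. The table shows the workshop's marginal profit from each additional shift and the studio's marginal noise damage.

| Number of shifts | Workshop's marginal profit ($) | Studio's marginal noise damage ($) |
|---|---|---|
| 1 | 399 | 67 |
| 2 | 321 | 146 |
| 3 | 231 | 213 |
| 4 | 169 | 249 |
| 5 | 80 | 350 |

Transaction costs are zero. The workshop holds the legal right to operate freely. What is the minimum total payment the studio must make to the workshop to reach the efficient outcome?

$249

Left alone the workshop would choose level 5 (marginal profit stays positive).
Efficient level: k* = 3 (marginal profit ≥ marginal noise damage through 3).
The studio must at least cover the workshop's forgone profit from cutting 5→3: 169 + 80 = 249.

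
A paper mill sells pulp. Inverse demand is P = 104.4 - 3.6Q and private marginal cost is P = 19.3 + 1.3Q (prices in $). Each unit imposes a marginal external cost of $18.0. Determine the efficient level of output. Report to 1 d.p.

Q* = 13.7

Social marginal cost = private MC + MEC = 37.3 + 1.3Q.
Set SMC = demand: 37.3 + 1.3Q = 104.4 - 3.6Q → Q* = 13.6939.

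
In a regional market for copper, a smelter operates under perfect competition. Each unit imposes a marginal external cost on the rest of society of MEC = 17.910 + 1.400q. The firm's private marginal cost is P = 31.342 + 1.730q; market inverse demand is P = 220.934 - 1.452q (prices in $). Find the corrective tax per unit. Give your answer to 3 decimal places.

Social marginal cost = private MC + MEC = 49.252 + 3.130q.
Set SMC = demand: 49.252 + 3.130q = 220.934 - 1.452q → q* = 37.4688.
The Pigouvian tax equals MEC at q*: 17.910 + 1.400×37.4688 = 70.3663.

tax = $70.366 per unit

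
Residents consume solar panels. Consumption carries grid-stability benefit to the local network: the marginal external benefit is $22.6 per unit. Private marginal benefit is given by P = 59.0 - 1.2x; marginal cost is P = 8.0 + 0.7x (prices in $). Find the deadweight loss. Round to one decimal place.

Market equilibrium (private): 8.0 + 0.7x = 59.0 - 1.2x → x_m = 26.8421.
Social marginal benefit = demand + MEB = 81.6 - 1.2x.
Set SMB = MC: 81.6 - 1.2x = 8.0 + 0.7x → x* = 38.7368.
The loss is the area between SMB and MC from x* to x_m; with linear curves that's a triangle of height MEB(x_m).
DWL = ½ × 11.8947 × 22.6000 = 134.4101.

DWL = $134.4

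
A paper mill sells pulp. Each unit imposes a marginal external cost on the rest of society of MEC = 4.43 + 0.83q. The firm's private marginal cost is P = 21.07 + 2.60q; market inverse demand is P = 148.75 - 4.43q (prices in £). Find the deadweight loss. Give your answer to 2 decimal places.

DWL = £24.20

Market equilibrium (private): 21.07 + 2.60q = 148.75 - 4.43q → q_m = 18.1622.
Social marginal cost = private MC + MEC = 25.50 + 3.43q.
Set SMC = demand: 25.50 + 3.43q = 148.75 - 4.43q → q* = 15.6807.
The loss is the area between SMC and demand from q* to q_m; with linear curves that's a triangle of height MEC(q_m).
DWL = ½ × 2.4815 × 19.5046 = 24.2003.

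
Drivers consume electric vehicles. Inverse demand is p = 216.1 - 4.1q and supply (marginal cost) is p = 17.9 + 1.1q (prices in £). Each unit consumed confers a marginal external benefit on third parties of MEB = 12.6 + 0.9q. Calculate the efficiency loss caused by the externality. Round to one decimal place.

Market equilibrium (private): 17.9 + 1.1q = 216.1 - 4.1q → q_m = 38.1154.
Social marginal benefit = demand + MEB = 228.7 - 3.2q.
Set SMB = MC: 228.7 - 3.2q = 17.9 + 1.1q → q* = 49.0233.
The loss is the area between SMB and MC from q* to q_m; with linear curves that's a triangle of height MEB(q_m).
DWL = ½ × 10.9079 × 46.9038 = 255.8110.

DWL = £255.8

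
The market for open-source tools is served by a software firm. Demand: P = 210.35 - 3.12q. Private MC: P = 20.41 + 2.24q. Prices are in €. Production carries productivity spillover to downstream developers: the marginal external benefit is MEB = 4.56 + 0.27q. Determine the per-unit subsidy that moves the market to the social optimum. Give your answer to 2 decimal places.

subsidy = €14.88 per unit

Social marginal cost = private MC − MEB = 15.85 + 1.97q.
Set SMC = demand: 15.85 + 1.97q = 210.35 - 3.12q → q* = 38.2122.
The Pigouvian subsidy equals MEB at q*: 4.56 + 0.27×38.2122 = 14.8773.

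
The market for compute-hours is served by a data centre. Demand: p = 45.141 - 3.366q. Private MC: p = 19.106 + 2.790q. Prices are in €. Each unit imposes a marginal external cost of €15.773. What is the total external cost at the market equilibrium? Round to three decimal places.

€66.707

Market equilibrium (private): 19.106 + 2.790q = 45.141 - 3.366q → q_m = 4.2292.
Total external cost = MEC × q_m = 15.773 × 4.2292 = 66.7072.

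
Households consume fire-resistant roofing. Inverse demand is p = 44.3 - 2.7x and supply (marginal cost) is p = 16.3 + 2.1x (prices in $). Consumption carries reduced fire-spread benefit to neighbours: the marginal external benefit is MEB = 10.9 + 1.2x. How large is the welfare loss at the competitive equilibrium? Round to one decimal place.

Market equilibrium (private): 16.3 + 2.1x = 44.3 - 2.7x → x_m = 5.8333.
Social marginal benefit = demand + MEB = 55.2 - 1.5x.
Set SMB = MC: 55.2 - 1.5x = 16.3 + 2.1x → x* = 10.8056.
Height of the DWL triangle at x_m is SMB(x_m) − MC(x_m) = MEB(x_m) = 17.9000.
DWL = ½ × 4.9723 × 17.9000 = 44.5021.

DWL = $44.5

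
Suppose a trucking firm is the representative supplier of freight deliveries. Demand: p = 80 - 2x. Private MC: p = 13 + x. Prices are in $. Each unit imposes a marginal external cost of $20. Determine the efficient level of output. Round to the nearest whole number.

Social marginal cost = private MC + MEC = 33 + x.
Set SMC = demand: 33 + x = 80 - 2x → x* = 15.6667.

x* = 16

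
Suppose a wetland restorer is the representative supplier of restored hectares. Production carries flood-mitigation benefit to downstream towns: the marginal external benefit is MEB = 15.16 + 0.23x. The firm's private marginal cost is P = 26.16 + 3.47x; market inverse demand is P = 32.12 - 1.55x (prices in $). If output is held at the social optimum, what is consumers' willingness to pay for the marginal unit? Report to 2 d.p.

Social marginal cost = private MC − MEB = 11.00 + 3.24x.
Set SMC = demand: 11.00 + 3.24x = 32.12 - 1.55x → x* = 4.4092.
Consumer price on the demand curve at x*: 32.12 − 1.55×4.4092 = 25.2857.

P = $25.29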